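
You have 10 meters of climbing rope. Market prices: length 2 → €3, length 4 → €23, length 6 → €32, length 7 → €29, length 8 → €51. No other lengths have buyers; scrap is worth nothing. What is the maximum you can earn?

Consider every possible first cut. f[k] is the best of p[i]+f[k−i] over all sellable i≤k.
f[1] = 0
f[2] = 3
f[3] = 3
f[4] = max(3+3, 23+0) = 23
f[5] = max(3+3, 23+0) = 23
f[6] = max(3+23, 23+3, 32+0) = 32
f[7] = max(3+23, 23+3, 32+0, 29+0) = 32
f[8] = max(3+32, 23+23, 32+3, 29+0, 51+0) = 51
f[9] = max(3+32, 23+23, 32+3, 29+3, 51+0) = 51
f[10] = max(3+51, 23+32, 32+23, 29+3, 51+3) = 55
One optimal cutting: 6 + 4 → €55.

55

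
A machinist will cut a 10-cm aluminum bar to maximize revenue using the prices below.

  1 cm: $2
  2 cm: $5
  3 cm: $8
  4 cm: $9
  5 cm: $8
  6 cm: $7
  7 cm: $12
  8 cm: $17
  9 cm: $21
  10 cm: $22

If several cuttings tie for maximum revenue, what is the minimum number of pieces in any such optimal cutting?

4

Let r[k] be the best obtainable value from length k. For each k, try every first piece i and keep the best of price[i] + r[k−i].
r[1] = 2
r[2] = 5
r[3] = 8
r[4] = 10  (first piece 1, then r[3]=8)
r[5] = 13  (first piece 2, then r[3]=8)
r[6] = 16  (first piece 3, then r[3]=8)
r[7] = 18  (first piece 1, then r[6]=16)
r[8] = 21  (first piece 2, then r[6]=16)
r[9] = 24  (first piece 3, then r[6]=16)
r[10] = 26  (first piece 1, then r[9]=24)
Maximum revenue is $26.
Now minimize piece count subject to staying optimal: for each k, pieces[k] = 1 + min over i with p[i]+r[k−i]=r[k] of pieces[k−i].
pieces[7] = 3
pieces[8] = 3
pieces[9] = 3
pieces[10] = 4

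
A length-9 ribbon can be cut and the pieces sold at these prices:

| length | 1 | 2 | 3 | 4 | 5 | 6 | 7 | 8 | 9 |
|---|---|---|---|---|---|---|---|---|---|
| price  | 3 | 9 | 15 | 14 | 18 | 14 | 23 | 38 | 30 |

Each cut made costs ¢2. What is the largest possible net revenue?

41

Build r[k] bottom-up: r[k] = max over allowed piece i of (p[i] + r[k−i]) − 2 per cut.
r[1] = 3
r[2] = max(3+3-2, 9+0) = 9
r[3] = max(3+9-2, 9+3-2, 15+0) = 15
r[4] = max(3+15-2, 9+9-2, 15+3-2, 14+0) = 16
r[5] = max(3+16-2, 9+15-2, 15+9-2, 14+3-2, 18+0) = 22
r[6] = max(3+22-2, 9+16-2, 15+15-2, 14+9-2, 18+3-2, 14+0) = 28
r[7] = max(3+28-2, 9+22-2, 15+16-2, …, 14+3-2, 23+0) = 29
r[8] = max(3+29-2, 9+28-2, 15+22-2, …, 23+3-2, 38+0) = 38
r[9] = max(3+38-2, 9+29-2, 15+28-2, …, 38+3-2, 30+0) = 41
One optimal plan: pieces 3 + 3 + 3 (2 cuts) → ¢45 − ¢4 = ¢41.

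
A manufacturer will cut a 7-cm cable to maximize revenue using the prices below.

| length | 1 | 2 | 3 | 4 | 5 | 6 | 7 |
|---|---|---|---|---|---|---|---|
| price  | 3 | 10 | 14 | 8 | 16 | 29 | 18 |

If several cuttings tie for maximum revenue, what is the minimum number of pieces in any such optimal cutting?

Build r[k] bottom-up: r[k] = max over allowed piece i of (p[i] + r[k−i]).
r[1] = 3
r[2] = max(3+3, 10+0) = 10
r[3] = max(3+10, 10+3, 14+0) = 14
r[4] = max(3+14, 10+10, 14+3, 8+0) = 20
r[5] = max(3+20, 10+14, 14+10, 8+3, 16+0) = 24
r[6] = max(3+24, 10+20, 14+14, 8+10, 16+3, 29+0) = 30
r[7] = max(3+30, 10+24, 14+20, …, 29+3, 18+0) = 34
Maximum revenue is 34.
Now minimize piece count subject to staying optimal: for each k, pieces[k] = 1 + min over i with p[i]+r[k−i]=r[k] of pieces[k−i].
pieces[4] = 2
pieces[5] = 2
pieces[6] = 3
pieces[7] = 3

3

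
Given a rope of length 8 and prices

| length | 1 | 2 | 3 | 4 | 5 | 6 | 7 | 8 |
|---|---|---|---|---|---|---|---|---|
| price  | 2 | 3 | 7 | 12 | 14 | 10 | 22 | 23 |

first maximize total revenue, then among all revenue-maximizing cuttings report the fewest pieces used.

Let r[k] be the best obtainable value from length k. For each k, try every first piece i and keep the best of price[i] + r[k−i].
r[1] = 2
r[2] = max(2+2, 3+0) = 4
r[3] = max(2+4, 3+2, 7+0) = 7
r[4] = max(2+7, 3+4, 7+2, 12+0) = 12
r[5] = max(2+12, 3+7, 7+4, 12+2, 14+0) = 14
r[6] = max(2+14, 3+12, 7+7, 12+4, 14+2, 10+0) = 16
r[7] = max(2+16, 3+14, 7+12, …, 10+2, 22+0) = 22
r[8] = max(2+22, 3+16, 7+14, …, 22+2, 23+0) = 24
Maximum revenue is €24.
Now minimize piece count subject to staying optimal: for each k, pieces[k] = 1 + min over i with p[i]+r[k−i]=r[k] of pieces[k−i].
pieces[5] = 1
pieces[6] = 2
pieces[7] = 1
pieces[8] = 2

2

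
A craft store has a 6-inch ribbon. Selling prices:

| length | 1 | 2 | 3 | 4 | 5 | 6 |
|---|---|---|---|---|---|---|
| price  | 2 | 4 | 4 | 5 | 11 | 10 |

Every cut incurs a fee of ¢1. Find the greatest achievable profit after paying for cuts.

12

Consider every possible first cut. v[k] is the best of p[i]+v[k−i] over all sellable i≤k, charging 1 whenever i<k.
v[1] = 2
v[2] = max(2+2-1, 4+0) = 4
v[3] = max(2+4-1, 4+2-1, 4+0) = 5
v[4] = max(2+5-1, 4+4-1, 4+2-1, 5+0) = 7
v[5] = max(2+7-1, 4+5-1, 4+4-1, 5+2-1, 11+0) = 11
v[6] = max(2+11-1, 4+7-1, 4+5-1, 5+4-1, 11+2-1, 10+0) = 12
One optimal plan: pieces 5 + 1 (1 cut) → ¢13 − ¢1 = ¢12.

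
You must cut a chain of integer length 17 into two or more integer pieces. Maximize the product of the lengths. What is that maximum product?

Define f[k] = max over 1≤i<k of i · max(k−i, f[k−i]); the inner max lets the remainder stay uncut if that's better.
Small cases: f[2]=1, f[3]=2, f[4]=4, f[5]=6, f[6]=9, f[7]=12, f[8]=18, f[9]=27, f[10]=36.
f[11] = 2×max(9,27) = 2×27 = 54
f[12] = 3×max(9,27) = 3×27 = 81
f[13] = 2×max(11,54) = 2×54 = 108
f[14] = 2×max(12,81) = 2×81 = 162
f[15] = 3×max(12,81) = 3×81 = 243
f[16] = 2×max(14,162) = 2×162 = 324
f[17] = 2×max(15,243) = 2×243 = 486
One optimal split: 3 + 3 + 3 + 3 + 3 + 2; product 3×3×3×3×3×2 = 486.

486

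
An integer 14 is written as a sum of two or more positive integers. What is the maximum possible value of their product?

Define prod[k] = max over 1≤i<k of i · max(k−i, prod[k−i]); the inner max lets the remainder stay uncut if that's better.
Small cases: prod[2]=1, prod[3]=2, prod[4]=4, prod[5]=6, prod[6]=9.
prod[7] = max(1*9, 2*6, 3*4, 4*3, 5*2, 6*1) = 12
prod[8] = max(1*12, 2*9, 3*6, …, 6*2, 7*1) = 18
prod[9] = max(1*18, 2*12, 3*9, …, 7*2, 8*1) = 27
prod[10] = max(1*27, 2*18, 3*12, …, 8*2, 9*1) = 36
prod[11] = max(1*36, 2*27, 3*18, …, 9*2, 10*1) = 54
prod[12] = max(1*54, 2*36, 3*27, …, 10*2, 11*1) = 81
prod[13] = max(1*81, 2*54, 3*36, …, 11*2, 12*1) = 108
prod[14] = max(1*108, 2*81, 3*54, …, 12*2, 13*1) = 162
One optimal split: 3 + 3 + 3 + 3 + 2; product 3*3*3*3*2 = 162.

162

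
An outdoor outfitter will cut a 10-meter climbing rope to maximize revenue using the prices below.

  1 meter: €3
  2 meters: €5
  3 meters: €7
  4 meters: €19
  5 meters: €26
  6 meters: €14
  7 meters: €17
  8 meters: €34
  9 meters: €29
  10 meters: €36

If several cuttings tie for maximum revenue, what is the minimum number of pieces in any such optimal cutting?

Consider every possible first cut. r[k] is the best of p[i]+r[k−i] over all sellable i≤k.
r[1] = 3
r[2] = max(3+3, 5+0) = 6
r[3] = max(3+6, 5+3, 7+0) = 9
r[4] = max(3+9, 5+6, 7+3, 19+0) = 19
r[5] = max(3+19, 5+9, 7+6, 19+3, 26+0) = 26
r[6] = max(3+26, 5+19, 7+9, 19+6, 26+3, 14+0) = 29
r[7] = max(3+29, 5+26, 7+19, …, 14+3, 17+0) = 32
r[8] = max(3+32, 5+29, 7+26, …, 17+3, 34+0) = 38
r[9] = max(3+38, 5+32, 7+29, …, 34+3, 29+0) = 45
r[10] = max(3+45, 5+38, 7+32, …, 29+3, 36+0) = 52
Maximum revenue is €52.
Now minimize piece count subject to staying optimal: for each k, pieces[k] = 1 + min over i with p[i]+r[k−i]=r[k] of pieces[k−i].
pieces[7] = 3
pieces[8] = 2
pieces[9] = 2
pieces[10] = 2

2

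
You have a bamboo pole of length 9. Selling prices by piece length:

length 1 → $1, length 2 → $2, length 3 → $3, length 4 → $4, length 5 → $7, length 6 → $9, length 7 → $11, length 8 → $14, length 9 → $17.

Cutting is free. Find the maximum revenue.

Build R[k] bottom-up: R[k] = max over allowed piece i of (p[i] + R[k−i]).
R[1] = 1
R[2] = max(1+1, 2+0) = 2
R[3] = max(1+2, 2+1, 3+0) = 3
R[4] = max(1+3, 2+2, 3+1, 4+0) = 4
R[5] = max(1+4, 2+3, 3+2, 4+1, 7+0) = 7
R[6] = max(1+7, 2+4, 3+3, 4+2, 7+1, 9+0) = 9
R[7] = max(1+9, 2+7, 3+4, …, 9+1, 11+0) = 11
R[8] = max(1+11, 2+9, 3+7, …, 11+1, 14+0) = 14
R[9] = max(1+14, 2+11, 3+9, …, 14+1, 17+0) = 17
Best is to sell the whole 9-foot piece uncut for $17.

17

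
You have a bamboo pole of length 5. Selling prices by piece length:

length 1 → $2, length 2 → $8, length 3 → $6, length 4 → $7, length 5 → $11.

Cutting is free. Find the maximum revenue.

18

Consider every possible first cut. v[k] is the best of p[i]+v[k−i] over all sellable i≤k.
v[1] = 2
v[2] = max(2+2, 8+0) = 8
v[3] = max(2+8, 8+2, 6+0) = 10
v[4] = max(2+10, 8+8, 6+2, 7+0) = 16
v[5] = max(2+16, 8+10, 6+8, 7+2, 11+0) = 18
One optimal cutting: 2 + 2 + 1 → $8 + $8 + $2 = $18.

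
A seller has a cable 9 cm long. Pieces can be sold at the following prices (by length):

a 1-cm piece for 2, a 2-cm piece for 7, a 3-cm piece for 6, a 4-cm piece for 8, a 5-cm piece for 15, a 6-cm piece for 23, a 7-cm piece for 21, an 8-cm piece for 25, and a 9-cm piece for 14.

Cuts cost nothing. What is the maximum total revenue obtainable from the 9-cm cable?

Consider every possible first cut. r[k] is the best of p[i]+r[k−i] over all sellable i≤k.
r[1] = 2
r[2] = max(2+2, 7+0) = 7
r[3] = max(2+7, 7+2, 6+0) = 9
r[4] = max(2+9, 7+7, 6+2, 8+0) = 14
r[5] = max(2+14, 7+9, 6+7, 8+2, 15+0) = 16
r[6] = max(2+16, 7+14, 6+9, 8+7, 15+2, 23+0) = 23
r[7] = max(2+23, 7+16, 6+14, …, 23+2, 21+0) = 25
r[8] = max(2+25, 7+23, 6+16, …, 21+2, 25+0) = 30
r[9] = max(2+30, 7+25, 6+23, …, 25+2, 14+0) = 32
One optimal cutting: 6 + 2 + 1 → 23 + 7 + 2 = 32.

32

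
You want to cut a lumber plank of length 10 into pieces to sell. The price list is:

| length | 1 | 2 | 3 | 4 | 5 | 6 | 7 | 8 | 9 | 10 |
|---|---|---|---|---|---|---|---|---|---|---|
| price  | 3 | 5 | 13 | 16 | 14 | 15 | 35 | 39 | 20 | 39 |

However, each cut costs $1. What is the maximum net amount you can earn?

47

Let net[k] be the best obtainable value from length k. For each k, try every first piece i and keep the best of price[i] + net[k−i] minus the 1 cut fee when i<k.
net[1] = 3
net[2] = max(3+3-1, 5+0) = 5
net[3] = max(3+5-1, 5+3-1, 13+0) = 13
net[4] = max(3+13-1, 5+5-1, 13+3-1, 16+0) = 16
net[5] = max(3+16-1, 5+13-1, 13+5-1, 16+3-1, 14+0) = 18
net[6] = max(3+18-1, 5+16-1, 13+13-1, 16+5-1, 14+3-1, 15+0) = 25
net[7] = max(3+25-1, 5+18-1, 13+16-1, …, 15+3-1, 35+0) = 35
net[8] = max(3+35-1, 5+25-1, 13+18-1, …, 35+3-1, 39+0) = 39
net[9] = max(3+39-1, 5+35-1, 13+25-1, …, 39+3-1, 20+0) = 41
net[10] = max(3+41-1, 5+39-1, 13+35-1, …, 20+3-1, 39+0) = 47
One optimal plan: pieces 7 + 3 (1 cut) → $48 − $1 = $47.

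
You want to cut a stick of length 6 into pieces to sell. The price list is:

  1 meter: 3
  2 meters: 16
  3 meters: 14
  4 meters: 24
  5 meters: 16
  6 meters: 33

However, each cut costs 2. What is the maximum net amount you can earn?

44

Consider every possible first cut. r[k] is the best of p[i]+r[k−i] over all sellable i≤k, charging 2 whenever i<k.
r[1] = 3
r[2] = max(3+3-2, 16+0) = 16
r[3] = max(3+16-2, 16+3-2, 14+0) = 17
r[4] = max(3+17-2, 16+16-2, 14+3-2, 24+0) = 30
r[5] = max(3+30-2, 16+17-2, 14+16-2, 24+3-2, 16+0) = 31
r[6] = max(3+31-2, 16+30-2, 14+17-2, 24+16-2, 16+3-2, 33+0) = 44
One optimal plan: pieces 2 + 2 + 2 (2 cuts) → 48 − 4 = 44.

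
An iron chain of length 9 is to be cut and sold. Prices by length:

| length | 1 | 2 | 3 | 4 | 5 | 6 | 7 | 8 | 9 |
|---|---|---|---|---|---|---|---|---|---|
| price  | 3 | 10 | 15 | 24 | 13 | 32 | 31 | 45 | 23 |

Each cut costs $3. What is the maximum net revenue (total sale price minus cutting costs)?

45

Consider every possible first cut. net[k] is the best of p[i]+net[k−i] over all sellable i≤k, charging 3 whenever i<k.
net[1] = 3
net[2] = max(3+3-3, 10+0) = 10
net[3] = max(3+10-3, 10+3-3, 15+0) = 15
net[4] = max(3+15-3, 10+10-3, 15+3-3, 24+0) = 24
net[5] = max(3+24-3, 10+15-3, 15+10-3, 24+3-3, 13+0) = 24
net[6] = max(3+24-3, 10+24-3, 15+15-3, 24+10-3, 13+3-3, 32+0) = 32
net[7] = max(3+32-3, 10+24-3, 15+24-3, …, 32+3-3, 31+0) = 36
net[8] = max(3+36-3, 10+32-3, 15+24-3, …, 31+3-3, 45+0) = 45
net[9] = max(3+45-3, 10+36-3, 15+32-3, …, 45+3-3, 23+0) = 45
One optimal plan: pieces 4 + 4 + 1 (2 cuts) → $51 − $6 = $45.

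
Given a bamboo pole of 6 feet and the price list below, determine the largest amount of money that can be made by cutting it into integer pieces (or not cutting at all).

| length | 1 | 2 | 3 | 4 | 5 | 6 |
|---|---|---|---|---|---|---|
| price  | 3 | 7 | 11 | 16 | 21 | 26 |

26

Let best[k] be the best obtainable value from length k. For each k, try every first piece i and keep the best of price[i] + best[k−i].
best[1] = 3
best[2] = max(3+3, 7+0) = 7
best[3] = max(3+7, 7+3, 11+0) = 11
best[4] = max(3+11, 7+7, 11+3, 16+0) = 16
best[5] = max(3+16, 7+11, 11+7, 16+3, 21+0) = 21
best[6] = max(3+21, 7+16, 11+11, 16+7, 21+3, 26+0) = 26
Best is to sell the whole 6-foot piece uncut for $26.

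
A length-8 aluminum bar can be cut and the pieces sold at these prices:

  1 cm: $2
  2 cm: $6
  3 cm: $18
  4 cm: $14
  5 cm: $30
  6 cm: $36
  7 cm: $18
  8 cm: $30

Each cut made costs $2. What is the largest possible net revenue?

Consider every possible first cut. v[k] is the best of p[i]+v[k−i] over all sellable i≤k, charging 2 whenever i<k.
v[1] = 2
v[2] = 6
v[3] = 18
v[4] = 18  (first piece 1, then v[3]=18)
v[5] = 30
v[6] = 36
v[7] = 36  (first piece 1, then v[6]=36)
v[8] = 46  (first piece 3, then v[5]=30)
One optimal plan: pieces 5 + 3 (1 cut) → $48 − $2 = $46.

46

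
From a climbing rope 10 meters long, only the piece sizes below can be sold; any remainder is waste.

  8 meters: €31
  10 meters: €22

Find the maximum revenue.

31

Consider every possible first cut. best[k] is the best of p[i]+best[k−i] over all sellable i≤k.
best[1] = 0
best[2] = 0
best[3] = 0
best[4] = 0
best[5] = 0
best[6] = 0
best[7] = 0
best[8] = 31
best[9] = 31
best[10] = max(31+0, 22+0) = 31
One optimal cutting: pieces 8 with 2 meters of scrap → €31.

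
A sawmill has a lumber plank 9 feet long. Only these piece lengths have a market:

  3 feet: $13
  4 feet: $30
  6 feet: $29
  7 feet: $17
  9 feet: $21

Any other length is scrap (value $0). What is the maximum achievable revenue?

60

Let best[k] be the best obtainable value from length k. For each k, try every first piece i and keep the best of price[i] + best[k−i].
best[1] = 0
best[2] = 0
best[3] = 13
best[4] = 30
best[5] = 30
best[6] = 30
best[7] = 43  (first piece 3, then best[4]=30)
best[8] = 60  (first piece 4, then best[4]=30)
best[9] = 60
One optimal cutting: pieces 4 + 4 with 1 foot of scrap → $60.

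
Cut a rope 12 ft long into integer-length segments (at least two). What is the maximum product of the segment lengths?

81

Fill P[k] for k=2..12: at each k try every first piece i and multiply by the better of (k−i) uncut or P[k−i].
Small cases: P[2]=1, P[3]=2, P[4]=4, P[5]=6, P[6]=9, P[7]=12.
P[8] = max(1×12, 2×9, 3×6, …, 6×2, 7×1) = 18
P[9] = max(1×18, 2×12, 3×9, …, 7×2, 8×1) = 27
P[10] = max(1×27, 2×18, 3×12, …, 8×2, 9×1) = 36
P[11] = max(1×36, 2×27, 3×18, …, 9×2, 10×1) = 54
P[12] = max(1×54, 2×36, 3×27, …, 10×2, 11×1) = 81
One optimal split: 3 + 3 + 3 + 3; product 3×3×3×3 = 81.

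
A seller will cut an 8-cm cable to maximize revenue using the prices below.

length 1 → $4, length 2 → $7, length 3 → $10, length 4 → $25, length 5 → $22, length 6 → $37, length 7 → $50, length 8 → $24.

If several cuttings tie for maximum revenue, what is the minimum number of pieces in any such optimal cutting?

Build r[k] bottom-up: r[k] = max over allowed piece i of (p[i] + r[k−i]).
r[1] = 4
r[2] = 8  (first piece 1, then r[1]=4)
r[3] = 12  (first piece 1, then r[2]=8)
r[4] = 25
r[5] = 29  (first piece 1, then r[4]=25)
r[6] = 37
r[7] = 50
r[8] = 54  (first piece 1, then r[7]=50)
Maximum revenue is $54.
Now minimize piece count subject to staying optimal: for each k, pieces[k] = 1 + min over i with p[i]+r[k−i]=r[k] of pieces[k−i].
pieces[5] = 2
pieces[6] = 1
pieces[7] = 1
pieces[8] = 2

2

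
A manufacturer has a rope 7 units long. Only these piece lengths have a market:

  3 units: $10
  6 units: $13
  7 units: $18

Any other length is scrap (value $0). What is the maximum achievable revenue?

20

Consider every possible first cut. r[k] is the best of p[i]+r[k−i] over all sellable i≤k.
r[1] = 0
r[2] = 0
r[3] = 10
r[4] = 10
r[5] = 10
r[6] = max(10+10, 13+0) = 20
r[7] = max(10+10, 13+0, 18+0) = 20
One optimal cutting: pieces 3 + 3 with 1 unit of scrap → $20.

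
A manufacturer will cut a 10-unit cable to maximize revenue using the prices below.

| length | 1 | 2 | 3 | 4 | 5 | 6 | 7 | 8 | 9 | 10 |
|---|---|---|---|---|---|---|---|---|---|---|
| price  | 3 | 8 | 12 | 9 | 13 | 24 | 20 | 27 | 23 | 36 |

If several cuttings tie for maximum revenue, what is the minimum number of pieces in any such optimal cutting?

Let r[k] be the best obtainable value from length k. For each k, try every first piece i and keep the best of price[i] + r[k−i].
r[1] = 3
r[2] = 8
r[3] = 12
r[4] = 16  (first piece 2, then r[2]=8)
r[5] = 20  (first piece 2, then r[3]=12)
r[6] = 24  (first piece 2, then r[4]=16)
r[7] = 28  (first piece 2, then r[5]=20)
r[8] = 32  (first piece 2, then r[6]=24)
r[9] = 36  (first piece 2, then r[7]=28)
r[10] = 40  (first piece 2, then r[8]=32)
Maximum revenue is $40.
Now minimize piece count subject to staying optimal: for each k, pieces[k] = 1 + min over i with p[i]+r[k−i]=r[k] of pieces[k−i].
pieces[7] = 3
pieces[8] = 2
pieces[9] = 2
pieces[10] = 3

3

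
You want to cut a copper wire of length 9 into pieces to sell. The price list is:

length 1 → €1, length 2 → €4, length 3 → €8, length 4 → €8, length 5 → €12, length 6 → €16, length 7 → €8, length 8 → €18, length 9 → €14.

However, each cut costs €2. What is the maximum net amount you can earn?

22

Consider every possible first cut. r[k] is the best of p[i]+r[k−i] over all sellable i≤k, charging 2 whenever i<k.
r[1] = 1
r[2] = max(1+1-2, 4+0) = 4
r[3] = max(1+4-2, 4+1-2, 8+0) = 8
r[4] = max(1+8-2, 4+4-2, 8+1-2, 8+0) = 8
r[5] = max(1+8-2, 4+8-2, 8+4-2, 8+1-2, 12+0) = 12
r[6] = max(1+12-2, 4+8-2, 8+8-2, 8+4-2, 12+1-2, 16+0) = 16
r[7] = max(1+16-2, 4+12-2, 8+8-2, …, 16+1-2, 8+0) = 15
r[8] = max(1+15-2, 4+16-2, 8+12-2, …, 8+1-2, 18+0) = 18
r[9] = max(1+18-2, 4+15-2, 8+16-2, …, 18+1-2, 14+0) = 22
One optimal plan: pieces 6 + 3 (1 cut) → €24 − €2 = €22.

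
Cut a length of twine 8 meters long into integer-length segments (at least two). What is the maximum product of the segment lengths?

18

Define f[k] = max over 1≤i<k of i · max(k−i, f[k−i]); the inner max lets the remainder stay uncut if that's better.
Small cases: f[2]=1, f[3]=2.
f[4] = max(1×3, 2×2, 3×1) = 4
f[5] = max(1×4, 2×3, 3×2, 4×1) = 6
f[6] = max(1×6, 2×4, 3×3, 4×2, 5×1) = 9
f[7] = max(1×9, 2×6, 3×4, 4×3, 5×2, 6×1) = 12
f[8] = max(1×12, 2×9, 3×6, …, 6×2, 7×1) = 18
One optimal split: 3 + 3 + 2; product 3×3×2 = 18.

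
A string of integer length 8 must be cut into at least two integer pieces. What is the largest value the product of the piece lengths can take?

Fill g[k] for k=2..8: at each k try every first piece i and multiply by the better of (k−i) uncut or g[k−i].
g[2] = 1*max(1,0) = 1*1 = 1
g[3] = 1*max(2,1) = 1*2 = 2
g[4] = 2*max(2,1) = 2*2 = 4
g[5] = 2*max(3,2) = 2*3 = 6
g[6] = 3*max(3,2) = 3*3 = 9
g[7] = 2*max(5,6) = 2*6 = 12
g[8] = 2*max(6,9) = 2*9 = 18
One optimal split: 3 + 3 + 2; product 3*3*2 = 18.

18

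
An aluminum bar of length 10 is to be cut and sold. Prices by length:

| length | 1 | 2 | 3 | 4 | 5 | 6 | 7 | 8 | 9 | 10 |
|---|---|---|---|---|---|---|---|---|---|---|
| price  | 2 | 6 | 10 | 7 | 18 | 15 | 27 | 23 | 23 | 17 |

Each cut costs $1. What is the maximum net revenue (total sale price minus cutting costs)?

36

Consider every possible first cut. r[k] is the best of p[i]+r[k−i] over all sellable i≤k, charging 1 whenever i<k.
r[1] = 2
r[2] = 6
r[3] = 10
r[4] = 11  (first piece 1, then r[3]=10)
r[5] = 18
r[6] = 19  (first piece 1, then r[5]=18)
r[7] = 27
r[8] = 28  (first piece 1, then r[7]=27)
r[9] = 32  (first piece 2, then r[7]=27)
r[10] = 36  (first piece 3, then r[7]=27)
One optimal plan: pieces 7 + 3 (1 cut) → $37 − $1 = $36.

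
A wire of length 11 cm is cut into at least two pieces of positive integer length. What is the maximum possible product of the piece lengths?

54

Fill g[k] for k=2..11: at each k try every first piece i and multiply by the better of (k−i) uncut or g[k−i].
g[2] = 1·max(1,0) = 1·1 = 1
g[3] = 1·max(2,1) = 1·2 = 2
g[4] = 2·max(2,1) = 2·2 = 4
g[5] = 2·max(3,2) = 2·3 = 6
g[6] = 3·max(3,2) = 3·3 = 9
g[7] = 2·max(5,6) = 2·6 = 12
g[8] = 2·max(6,9) = 2·9 = 18
g[9] = 3·max(6,9) = 3·9 = 27
g[10] = 2·max(8,18) = 2·18 = 36
g[11] = 2·max(9,27) = 2·27 = 54
One optimal split: 3 + 3 + 3 + 2; product 3·3·3·2 = 54.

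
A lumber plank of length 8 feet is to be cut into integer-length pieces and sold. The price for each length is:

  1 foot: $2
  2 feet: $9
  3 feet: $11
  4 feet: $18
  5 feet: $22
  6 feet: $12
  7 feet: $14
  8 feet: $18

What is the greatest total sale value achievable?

Build r[k] bottom-up: r[k] = max over allowed piece i of (p[i] + r[k−i]).
r[1] = 2
r[2] = 9
r[3] = 11  (first piece 1, then r[2]=9)
r[4] = 18  (first piece 2, then r[2]=9)
r[5] = 22
r[6] = 27  (first piece 2, then r[4]=18)
r[7] = 31  (first piece 2, then r[5]=22)
r[8] = 36  (first piece 2, then r[6]=27)
One optimal cutting: 2 + 2 + 2 + 2 → $9 + $9 + $9 + $9 = $36.

36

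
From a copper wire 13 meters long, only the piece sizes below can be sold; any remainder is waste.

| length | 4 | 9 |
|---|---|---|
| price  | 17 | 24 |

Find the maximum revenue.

Build r[k] bottom-up: r[k] = max over allowed piece i of (p[i] + r[k−i]).
r[1] = 0
r[2] = 0
r[3] = 0
r[4] = 17
r[5] = 17
r[6] = 17
r[7] = 17
r[8] = 34  (first piece 4, then r[4]=17)
r[9] = 34
r[10] = 34
r[11] = 34
r[12] = 51  (first piece 4, then r[8]=34)
r[13] = 51
One optimal cutting: pieces 4 + 4 + 4 with 1 meter of scrap → €51.

51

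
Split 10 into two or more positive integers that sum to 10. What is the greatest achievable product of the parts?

Define f[k] = max over 1≤i<k of i · max(k−i, f[k−i]); the inner max lets the remainder stay uncut if that's better.
f[2] = 1*max(1,0) = 1*1 = 1
f[3] = max(1*2, 2*1) = 2
f[4] = max(1*3, 2*2, 3*1) = 4
f[5] = max(1*4, 2*3, 3*2, 4*1) = 6
f[6] = max(1*6, 2*4, 3*3, 4*2, 5*1) = 9
f[7] = max(1*9, 2*6, 3*4, 4*3, 5*2, 6*1) = 12
f[8] = max(1*12, 2*9, 3*6, …, 6*2, 7*1) = 18
f[9] = max(1*18, 2*12, 3*9, …, 7*2, 8*1) = 27
f[10] = max(1*27, 2*18, 3*12, …, 8*2, 9*1) = 36
One optimal split: 3 + 3 + 2 + 2; product 3*3*2*2 = 36.

36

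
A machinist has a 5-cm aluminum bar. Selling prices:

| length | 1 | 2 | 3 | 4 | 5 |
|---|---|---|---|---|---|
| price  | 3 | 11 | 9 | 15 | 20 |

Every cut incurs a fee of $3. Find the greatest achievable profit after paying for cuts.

20

Build r[k] bottom-up: r[k] = max over allowed piece i of (p[i] + r[k−i]) − 3 per cut.
r[1] = 3
r[2] = max(3+3-3, 11+0) = 11
r[3] = max(3+11-3, 11+3-3, 9+0) = 11
r[4] = max(3+11-3, 11+11-3, 9+3-3, 15+0) = 19
r[5] = max(3+19-3, 11+11-3, 9+11-3, 15+3-3, 20+0) = 20
Best is to make no cuts and sell whole for $20.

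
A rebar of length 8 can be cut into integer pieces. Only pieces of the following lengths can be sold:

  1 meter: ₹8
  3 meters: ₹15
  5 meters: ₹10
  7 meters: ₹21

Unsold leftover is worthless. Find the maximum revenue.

64

Build best[k] bottom-up: best[k] = max over allowed piece i of (p[i] + best[k−i]).
best[1] = 8
best[2] = 16  (first piece 1, then best[1]=8)
best[3] = 24  (first piece 1, then best[2]=16)
best[4] = 32  (first piece 1, then best[3]=24)
best[5] = 40  (first piece 1, then best[4]=32)
best[6] = 48  (first piece 1, then best[5]=40)
best[7] = 56  (first piece 1, then best[6]=48)
best[8] = 64  (first piece 1, then best[7]=56)
One optimal cutting: 1 + 1 + 1 + 1 + 1 + 1 + 1 + 1 → ₹64.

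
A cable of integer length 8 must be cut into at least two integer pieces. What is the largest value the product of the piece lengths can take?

18

Fill m[k] for k=2..8: at each k try every first piece i and multiply by the better of (k−i) uncut or m[k−i].
m[2] = 1×max(1,0) = 1×1 = 1
m[3] = 1×max(2,1) = 1×2 = 2
m[4] = 2×max(2,1) = 2×2 = 4
m[5] = 2×max(3,2) = 2×3 = 6
m[6] = 3×max(3,2) = 3×3 = 9
m[7] = 2×max(5,6) = 2×6 = 12
m[8] = 2×max(6,9) = 2×9 = 18
One optimal split: 3 + 3 + 2; product 3×3×2 = 18.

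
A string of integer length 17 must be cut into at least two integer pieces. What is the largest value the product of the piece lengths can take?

486

Fill prod[k] for k=2..17: at each k try every first piece i and multiply by the better of (k−i) uncut or prod[k−i].
Small cases: prod[2]=1, prod[3]=2, prod[4]=4, prod[5]=6, prod[6]=9, prod[7]=12, prod[8]=18, prod[9]=27.
prod[10] = max(1·27, 2·18, 3·12, …, 8·2, 9·1) = 36
prod[11] = max(1·36, 2·27, 3·18, …, 9·2, 10·1) = 54
prod[12] = max(1·54, 2·36, 3·27, …, 10·2, 11·1) = 81
prod[13] = max(1·81, 2·54, 3·36, …, 11·2, 12·1) = 108
prod[14] = max(1·108, 2·81, 3·54, …, 12·2, 13·1) = 162
prod[15] = max(1·162, 2·108, 3·81, …, 13·2, 14·1) = 243
prod[16] = max(1·243, 2·162, 3·108, …, 14·2, 15·1) = 324
prod[17] = max(1·324, 2·243, 3·162, …, 15·2, 16·1) = 486
One optimal split: 3 + 3 + 3 + 3 + 3 + 2; product 3·3·3·3·3·2 = 486.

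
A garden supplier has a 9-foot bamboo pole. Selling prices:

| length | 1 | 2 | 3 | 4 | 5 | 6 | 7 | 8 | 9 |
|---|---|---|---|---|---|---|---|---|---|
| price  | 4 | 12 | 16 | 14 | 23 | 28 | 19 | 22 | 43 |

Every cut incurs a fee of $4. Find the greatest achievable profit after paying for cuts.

43

Consider every possible first cut. v[k] is the best of p[i]+v[k−i] over all sellable i≤k, charging 4 whenever i<k.
v[1] = 4
v[2] = max(4+4-4, 12+0) = 12
v[3] = max(4+12-4, 12+4-4, 16+0) = 16
v[4] = max(4+16-4, 12+12-4, 16+4-4, 14+0) = 20
v[5] = max(4+20-4, 12+16-4, 16+12-4, 14+4-4, 23+0) = 24
v[6] = max(4+24-4, 12+20-4, 16+16-4, 14+12-4, 23+4-4, 28+0) = 28
v[7] = max(4+28-4, 12+24-4, 16+20-4, …, 28+4-4, 19+0) = 32
v[8] = max(4+32-4, 12+28-4, 16+24-4, …, 19+4-4, 22+0) = 36
v[9] = max(4+36-4, 12+32-4, 16+28-4, …, 22+4-4, 43+0) = 43
Best is to make no cuts and sell whole for $43.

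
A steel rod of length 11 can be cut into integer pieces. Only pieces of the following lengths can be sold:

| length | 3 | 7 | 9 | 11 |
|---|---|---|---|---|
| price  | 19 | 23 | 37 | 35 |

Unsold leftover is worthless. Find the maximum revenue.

Build best[k] bottom-up: best[k] = max over allowed piece i of (p[i] + best[k−i]).
best[1] = 0
best[2] = 0
best[3] = 19
best[4] = 19
best[5] = 19
best[6] = 38  (first piece 3, then best[3]=19)
best[7] = 38
best[8] = 38
best[9] = 57  (first piece 3, then best[6]=38)
best[10] = 57
best[11] = 57
One optimal cutting: pieces 3 + 3 + 3 with 2 units of scrap → $57.

57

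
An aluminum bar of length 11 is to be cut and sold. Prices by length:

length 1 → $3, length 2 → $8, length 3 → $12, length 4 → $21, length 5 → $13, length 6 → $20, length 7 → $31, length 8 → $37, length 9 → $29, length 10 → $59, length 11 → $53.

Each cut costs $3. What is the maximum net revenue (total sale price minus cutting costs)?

Let r[k] be the best obtainable value from length k. For each k, try every first piece i and keep the best of price[i] + r[k−i] minus the 3 cut fee when i<k.
r[1] = 3
r[2] = max(3+3-3, 8+0) = 8
r[3] = max(3+8-3, 8+3-3, 12+0) = 12
r[4] = max(3+12-3, 8+8-3, 12+3-3, 21+0) = 21
r[5] = max(3+21-3, 8+12-3, 12+8-3, 21+3-3, 13+0) = 21
r[6] = max(3+21-3, 8+21-3, 12+12-3, 21+8-3, 13+3-3, 20+0) = 26
r[7] = max(3+26-3, 8+21-3, 12+21-3, …, 20+3-3, 31+0) = 31
r[8] = max(3+31-3, 8+26-3, 12+21-3, …, 31+3-3, 37+0) = 39
r[9] = max(3+39-3, 8+31-3, 12+26-3, …, 37+3-3, 29+0) = 39
r[10] = max(3+39-3, 8+39-3, 12+31-3, …, 29+3-3, 59+0) = 59
r[11] = max(3+59-3, 8+39-3, 12+39-3, …, 59+3-3, 53+0) = 59
One optimal plan: pieces 10 + 1 (1 cut) → $62 − $3 = $59.

59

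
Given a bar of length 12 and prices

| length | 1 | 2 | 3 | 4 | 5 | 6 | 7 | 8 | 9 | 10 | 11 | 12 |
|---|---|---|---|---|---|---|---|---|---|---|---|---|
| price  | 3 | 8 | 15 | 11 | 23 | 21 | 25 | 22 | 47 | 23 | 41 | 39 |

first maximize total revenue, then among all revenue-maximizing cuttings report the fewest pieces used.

2

Let r[k] be the best obtainable value from length k. For each k, try every first piece i and keep the best of price[i] + r[k−i].
r[1] = 3
r[2] = max(3+3, 8+0) = 8
r[3] = max(3+8, 8+3, 15+0) = 15
r[4] = max(3+15, 8+8, 15+3, 11+0) = 18
r[5] = max(3+18, 8+15, 15+8, 11+3, 23+0) = 23
r[6] = max(3+23, 8+18, 15+15, 11+8, 23+3, 21+0) = 30
r[7] = max(3+30, 8+23, 15+18, …, 21+3, 25+0) = 33
r[8] = max(3+33, 8+30, 15+23, …, 25+3, 22+0) = 38
r[9] = max(3+38, 8+33, 15+30, …, 22+3, 47+0) = 47
r[10] = max(3+47, 8+38, 15+33, …, 47+3, 23+0) = 50
r[11] = max(3+50, 8+47, 15+38, …, 23+3, 41+0) = 55
r[12] = max(3+55, 8+50, 15+47, …, 41+3, 39+0) = 62
Maximum revenue is €62.
Now minimize piece count subject to staying optimal: for each k, pieces[k] = 1 + min over i with p[i]+r[k−i]=r[k] of pieces[k−i].
pieces[9] = 1
pieces[10] = 2
pieces[11] = 2
pieces[12] = 2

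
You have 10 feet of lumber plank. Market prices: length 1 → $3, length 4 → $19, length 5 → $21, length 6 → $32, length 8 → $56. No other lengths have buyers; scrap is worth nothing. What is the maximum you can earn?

62

Build f[k] bottom-up: f[k] = max over allowed piece i of (p[i] + f[k−i]).
f[1] = 3
f[2] = 6  (first piece 1, then f[1]=3)
f[3] = 9  (first piece 1, then f[2]=6)
f[4] = 19
f[5] = 22  (first piece 1, then f[4]=19)
f[6] = 32
f[7] = 35  (first piece 1, then f[6]=32)
f[8] = 56
f[9] = 59  (first piece 1, then f[8]=56)
f[10] = 62  (first piece 1, then f[9]=59)
One optimal cutting: 8 + 1 + 1 → $62.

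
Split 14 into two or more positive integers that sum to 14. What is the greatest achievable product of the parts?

Fill P[k] for k=2..14: at each k try every first piece i and multiply by the better of (k−i) uncut or P[k−i].
P[2] = 1*max(1,0) = 1*1 = 1
P[3] = 1*max(2,1) = 1*2 = 2
P[4] = 2*max(2,1) = 2*2 = 4
P[5] = 2*max(3,2) = 2*3 = 6
P[6] = 3*max(3,2) = 3*3 = 9
P[7] = 2*max(5,6) = 2*6 = 12
P[8] = 2*max(6,9) = 2*9 = 18
P[9] = 3*max(6,9) = 3*9 = 27
P[10] = 2*max(8,18) = 2*18 = 36
P[11] = 2*max(9,27) = 2*27 = 54
P[12] = 3*max(9,27) = 3*27 = 81
P[13] = 2*max(11,54) = 2*54 = 108
P[14] = 2*max(12,81) = 2*81 = 162
One optimal split: 3 + 3 + 3 + 3 + 2; product 3*3*3*3*2 = 162.

162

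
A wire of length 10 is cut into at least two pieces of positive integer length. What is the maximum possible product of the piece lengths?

36

Define g[k] = max over 1≤i<k of i · max(k−i, g[k−i]); the inner max lets the remainder stay uncut if that's better.
g[2] = 1·max(1,0) = 1·1 = 1
g[3] = max(1·2, 2·1) = 2
g[4] = max(1·3, 2·2, 3·1) = 4
g[5] = max(1·4, 2·3, 3·2, 4·1) = 6
g[6] = max(1·6, 2·4, 3·3, 4·2, 5·1) = 9
g[7] = max(1·9, 2·6, 3·4, 4·3, 5·2, 6·1) = 12
g[8] = max(1·12, 2·9, 3·6, …, 6·2, 7·1) = 18
g[9] = max(1·18, 2·12, 3·9, …, 7·2, 8·1) = 27
g[10] = max(1·27, 2·18, 3·12, …, 8·2, 9·1) = 36
One optimal split: 3 + 3 + 2 + 2; product 3·3·2·2 = 36.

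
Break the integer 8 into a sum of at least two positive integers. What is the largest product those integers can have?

18

Define f[k] = max over 1≤i<k of i · max(k−i, f[k−i]); the inner max lets the remainder stay uncut if that's better.
f[2] = 1×max(1,0) = 1×1 = 1
f[3] = 1×max(2,1) = 1×2 = 2
f[4] = 2×max(2,1) = 2×2 = 4
f[5] = 2×max(3,2) = 2×3 = 6
f[6] = 3×max(3,2) = 3×3 = 9
f[7] = 2×max(5,6) = 2×6 = 12
f[8] = 2×max(6,9) = 2×9 = 18
One optimal split: 3 + 3 + 2; product 3×3×2 = 18.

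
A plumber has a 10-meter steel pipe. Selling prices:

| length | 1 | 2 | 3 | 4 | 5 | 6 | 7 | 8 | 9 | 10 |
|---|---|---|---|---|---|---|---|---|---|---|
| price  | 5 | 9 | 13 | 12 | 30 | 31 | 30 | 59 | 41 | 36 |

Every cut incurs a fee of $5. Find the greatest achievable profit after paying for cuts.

63

Let net[k] be the best obtainable value from length k. For each k, try every first piece i and keep the best of price[i] + net[k−i] minus the 5 cut fee when i<k.
net[1] = 5
net[2] = 9
net[3] = 13
net[4] = 13  (first piece 1, then net[3]=13)
net[5] = 30
net[6] = 31
net[7] = 34  (first piece 2, then net[5]=30)
net[8] = 59
net[9] = 59  (first piece 1, then net[8]=59)
net[10] = 63  (first piece 2, then net[8]=59)
One optimal plan: pieces 8 + 2 (1 cut) → $68 − $5 = $63.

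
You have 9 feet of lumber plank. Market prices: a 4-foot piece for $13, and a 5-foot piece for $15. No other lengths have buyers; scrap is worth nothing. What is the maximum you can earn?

Build r[k] bottom-up: r[k] = max over allowed piece i of (p[i] + r[k−i]).
r[1] = 0
r[2] = 0
r[3] = 0
r[4] = 13
r[5] = 15
r[6] = 15
r[7] = 15
r[8] = 26  (first piece 4, then r[4]=13)
r[9] = 28  (first piece 4, then r[5]=15)
One optimal cutting: 5 + 4 → $28.

28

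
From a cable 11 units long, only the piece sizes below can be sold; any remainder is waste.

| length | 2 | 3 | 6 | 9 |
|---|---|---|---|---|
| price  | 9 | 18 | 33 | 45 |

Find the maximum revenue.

Consider every possible first cut. best[k] is the best of p[i]+best[k−i] over all sellable i≤k.
best[1] = 0
best[2] = 9
best[3] = 18
best[4] = 18
best[5] = 27  (first piece 2, then best[3]=18)
best[6] = 36  (first piece 3, then best[3]=18)
best[7] = 36
best[8] = 45  (first piece 2, then best[6]=36)
best[9] = 54  (first piece 3, then best[6]=36)
best[10] = 54
best[11] = 63  (first piece 2, then best[9]=54)
One optimal cutting: 3 + 3 + 3 + 2 → €63.

63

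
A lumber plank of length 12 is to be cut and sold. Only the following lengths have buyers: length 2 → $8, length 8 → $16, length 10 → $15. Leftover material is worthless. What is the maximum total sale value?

Consider every possible first cut. f[k] is the best of p[i]+f[k−i] over all sellable i≤k.
f[1] = 0
f[2] = 8
f[3] = 8
f[4] = 16  (first piece 2, then f[2]=8)
f[5] = 16
f[6] = 24  (first piece 2, then f[4]=16)
f[7] = 24
f[8] = max(8+24, 16+0) = 32
f[9] = max(8+24, 16+0) = 32
f[10] = max(8+32, 16+8, 15+0) = 40
f[11] = max(8+32, 16+8, 15+0) = 40
f[12] = max(8+40, 16+16, 15+8) = 48
One optimal cutting: 2 + 2 + 2 + 2 + 2 + 2 → $48.

48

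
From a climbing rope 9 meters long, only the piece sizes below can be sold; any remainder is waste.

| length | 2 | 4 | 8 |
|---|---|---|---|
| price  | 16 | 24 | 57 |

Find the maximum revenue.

Build r[k] bottom-up: r[k] = max over allowed piece i of (p[i] + r[k−i]).
r[1] = 0
r[2] = 16
r[3] = 16
r[4] = 32  (first piece 2, then r[2]=16)
r[5] = 32
r[6] = 48  (first piece 2, then r[4]=32)
r[7] = 48
r[8] = 64  (first piece 2, then r[6]=48)
r[9] = 64
One optimal cutting: pieces 2 + 2 + 2 + 2 with 1 meter of scrap → €64.

64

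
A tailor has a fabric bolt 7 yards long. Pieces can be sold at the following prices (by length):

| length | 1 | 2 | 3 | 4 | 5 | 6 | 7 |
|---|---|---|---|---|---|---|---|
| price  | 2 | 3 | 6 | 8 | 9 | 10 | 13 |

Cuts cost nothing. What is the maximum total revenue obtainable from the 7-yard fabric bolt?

14

Build R[k] bottom-up: R[k] = max over allowed piece i of (p[i] + R[k−i]).
R[1] = 2
R[2] = max(2+2, 3+0) = 4
R[3] = max(2+4, 3+2, 6+0) = 6
R[4] = max(2+6, 3+4, 6+2, 8+0) = 8
R[5] = max(2+8, 3+6, 6+4, 8+2, 9+0) = 10
R[6] = max(2+10, 3+8, 6+6, 8+4, 9+2, 10+0) = 12
R[7] = max(2+12, 3+10, 6+8, …, 10+2, 13+0) = 14
One optimal cutting: 1 + 1 + 1 + 1 + 1 + 1 + 1 → $2 + $2 + $2 + $2 + $2 + $2 + $2 = $14.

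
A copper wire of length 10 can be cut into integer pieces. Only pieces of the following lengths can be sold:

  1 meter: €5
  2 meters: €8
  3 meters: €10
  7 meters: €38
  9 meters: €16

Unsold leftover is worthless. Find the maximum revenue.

53

Consider every possible first cut. best[k] is the best of p[i]+best[k−i] over all sellable i≤k.
best[1] = 5
best[2] = max(5+5, 8+0) = 10
best[3] = max(5+10, 8+5, 10+0) = 15
best[4] = max(5+15, 8+10, 10+5) = 20
best[5] = max(5+20, 8+15, 10+10) = 25
best[6] = max(5+25, 8+20, 10+15) = 30
best[7] = max(5+30, 8+25, 10+20, 38+0) = 38
best[8] = max(5+38, 8+30, 10+25, 38+5) = 43
best[9] = max(5+43, 8+38, 10+30, 38+10, 16+0) = 48
best[10] = max(5+48, 8+43, 10+38, 38+15, 16+5) = 53
One optimal cutting: 7 + 1 + 1 + 1 → €53.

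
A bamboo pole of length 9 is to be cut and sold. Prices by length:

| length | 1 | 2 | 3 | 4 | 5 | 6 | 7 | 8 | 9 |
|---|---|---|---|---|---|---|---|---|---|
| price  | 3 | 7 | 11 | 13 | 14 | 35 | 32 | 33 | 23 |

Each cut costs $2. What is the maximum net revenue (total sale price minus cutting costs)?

Consider every possible first cut. r[k] is the best of p[i]+r[k−i] over all sellable i≤k, charging 2 whenever i<k.
r[1] = 3
r[2] = 7
r[3] = 11
r[4] = 13
r[5] = 16  (first piece 2, then r[3]=11)
r[6] = 35
r[7] = 36  (first piece 1, then r[6]=35)
r[8] = 40  (first piece 2, then r[6]=35)
r[9] = 44  (first piece 3, then r[6]=35)
One optimal plan: pieces 6 + 3 (1 cut) → $46 − $2 = $44.

44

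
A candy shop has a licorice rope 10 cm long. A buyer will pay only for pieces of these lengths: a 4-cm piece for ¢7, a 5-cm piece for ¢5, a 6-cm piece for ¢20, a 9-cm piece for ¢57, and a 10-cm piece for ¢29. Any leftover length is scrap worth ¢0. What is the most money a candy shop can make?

Build r[k] bottom-up: r[k] = max over allowed piece i of (p[i] + r[k−i]).
r[1] = 0
r[2] = 0
r[3] = 0
r[4] = 7
r[5] = 7
r[6] = 20
r[7] = 20
r[8] = 20
r[9] = 57
r[10] = 57
One optimal cutting: pieces 9 with 1 cm of scrap → ¢57.

57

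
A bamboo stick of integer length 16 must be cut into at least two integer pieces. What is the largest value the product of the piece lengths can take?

Let f[k] be the best product for length k (with at least one cut). For each first piece i, the rest contributes max(k−i, f[k−i]).
f[2] = 1*max(1,0) = 1*1 = 1
f[3] = 1*max(2,1) = 1*2 = 2
f[4] = 2*max(2,1) = 2*2 = 4
f[5] = 2*max(3,2) = 2*3 = 6
f[6] = 3*max(3,2) = 3*3 = 9
f[7] = 2*max(5,6) = 2*6 = 12
f[8] = 2*max(6,9) = 2*9 = 18
f[9] = 3*max(6,9) = 3*9 = 27
f[10] = 2*max(8,18) = 2*18 = 36
f[11] = 2*max(9,27) = 2*27 = 54
f[12] = 3*max(9,27) = 3*27 = 81
f[13] = 2*max(11,54) = 2*54 = 108
f[14] = 2*max(12,81) = 2*81 = 162
f[15] = 3*max(12,81) = 3*81 = 243
f[16] = 2*max(14,162) = 2*162 = 324
One optimal split: 3 + 3 + 3 + 3 + 2 + 2; product 3*3*3*3*2*2 = 324.

324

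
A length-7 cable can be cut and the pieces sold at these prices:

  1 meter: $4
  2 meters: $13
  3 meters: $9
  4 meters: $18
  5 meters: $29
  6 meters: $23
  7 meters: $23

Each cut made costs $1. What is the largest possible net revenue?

Consider every possible first cut. v[k] is the best of p[i]+v[k−i] over all sellable i≤k, charging 1 whenever i<k.
v[1] = 4
v[2] = max(4+4-1, 13+0) = 13
v[3] = max(4+13-1, 13+4-1, 9+0) = 16
v[4] = max(4+16-1, 13+13-1, 9+4-1, 18+0) = 25
v[5] = max(4+25-1, 13+16-1, 9+13-1, 18+4-1, 29+0) = 29
v[6] = max(4+29-1, 13+25-1, 9+16-1, 18+13-1, 29+4-1, 23+0) = 37
v[7] = max(4+37-1, 13+29-1, 9+25-1, …, 23+4-1, 23+0) = 41
One optimal plan: pieces 5 + 2 (1 cut) → $42 − $1 = $41.

41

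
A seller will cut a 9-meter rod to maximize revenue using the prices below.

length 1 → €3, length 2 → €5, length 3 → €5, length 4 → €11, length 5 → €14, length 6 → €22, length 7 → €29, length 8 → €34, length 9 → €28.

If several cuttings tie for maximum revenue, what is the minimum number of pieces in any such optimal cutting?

2

Build r[k] bottom-up: r[k] = max over allowed piece i of (p[i] + r[k−i]).
r[1] = 3
r[2] = 6  (first piece 1, then r[1]=3)
r[3] = 9  (first piece 1, then r[2]=6)
r[4] = 12  (first piece 1, then r[3]=9)
r[5] = 15  (first piece 1, then r[4]=12)
r[6] = 22
r[7] = 29
r[8] = 34
r[9] = 37  (first piece 1, then r[8]=34)
Maximum revenue is €37.
Now minimize piece count subject to staying optimal: for each k, pieces[k] = 1 + min over i with p[i]+r[k−i]=r[k] of pieces[k−i].
pieces[6] = 1
pieces[7] = 1
pieces[8] = 1
pieces[9] = 2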